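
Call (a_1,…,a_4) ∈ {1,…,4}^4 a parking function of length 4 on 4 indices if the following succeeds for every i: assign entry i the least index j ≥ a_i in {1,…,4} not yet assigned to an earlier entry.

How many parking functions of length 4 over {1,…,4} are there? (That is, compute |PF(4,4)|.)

125

|PF(4,4)| = (4−4+1)·(4+1)^(4−1) = 1×125 = 125
One tuple (4,1,2,2) → sorted (1,2,2,4): b_i ≤ i ∀i, a PF.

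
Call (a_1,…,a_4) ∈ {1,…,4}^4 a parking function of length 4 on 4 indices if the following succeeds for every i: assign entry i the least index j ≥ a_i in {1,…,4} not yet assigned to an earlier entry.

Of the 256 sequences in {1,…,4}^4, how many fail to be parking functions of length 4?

#PF = (4−4+1)·(4+1)^(4−1) = 1×125 = 125 (Konheim–Weiss)
Check (4,3,4,2) → sorted (2,3,4,4): b_1=2>1, not a PF.
Total 256; non-PF = 256−125 = 131

131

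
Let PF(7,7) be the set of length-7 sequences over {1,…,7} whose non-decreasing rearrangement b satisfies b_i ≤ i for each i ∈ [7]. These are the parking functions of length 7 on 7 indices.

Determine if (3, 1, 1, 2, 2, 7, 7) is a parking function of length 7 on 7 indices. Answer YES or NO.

NO

Rearranged: b = (1, 1, 2, 2, 3, 7, 7).
  b_1=1 ≤ 1
  b_2=1 ≤ 2
  b_3=2 ≤ 3
  b_4=2 ≤ 4
  b_5=3 ≤ 5
  b_6=7 > 6
  fails at i=6 ⇒ NO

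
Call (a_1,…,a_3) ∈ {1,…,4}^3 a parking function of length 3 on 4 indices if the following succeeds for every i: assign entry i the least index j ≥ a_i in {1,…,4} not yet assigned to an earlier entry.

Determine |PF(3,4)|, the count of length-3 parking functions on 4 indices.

Count = 2·5^2 = 2×25 = 50 (Pollak)
E.g. (4,3,1) → sorted (1,3,4): b_i ≤ 1+i ∀i, a PF.

50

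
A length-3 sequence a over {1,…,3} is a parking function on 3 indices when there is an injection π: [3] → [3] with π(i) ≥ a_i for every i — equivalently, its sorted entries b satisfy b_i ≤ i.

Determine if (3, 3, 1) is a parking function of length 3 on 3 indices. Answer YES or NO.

NO

Sorted: b = (1, 3, 3).
  b_1=1 ≤ 1
  b_2=3 > 2
  fails at i=2 ⇒ NO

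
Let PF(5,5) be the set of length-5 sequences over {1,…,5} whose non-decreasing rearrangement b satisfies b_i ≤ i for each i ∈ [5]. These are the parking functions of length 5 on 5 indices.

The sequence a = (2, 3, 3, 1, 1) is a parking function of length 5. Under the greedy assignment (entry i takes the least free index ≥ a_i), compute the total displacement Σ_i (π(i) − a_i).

5

Σπ = 15 ({1..5} each once); Σa = 2+3+3+1+1 = 10; disp = 15−10 = 5.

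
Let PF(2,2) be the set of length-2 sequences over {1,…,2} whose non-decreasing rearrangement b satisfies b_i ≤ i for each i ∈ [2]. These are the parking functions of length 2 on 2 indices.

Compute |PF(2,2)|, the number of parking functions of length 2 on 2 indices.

#PF = (2+1−2)·(2+1)^{2−1} = 1×3 = 3 (Konheim–Weiss)
Check (2,1) → sorted (1,2): b_i ≤ i ∀i, a PF.

3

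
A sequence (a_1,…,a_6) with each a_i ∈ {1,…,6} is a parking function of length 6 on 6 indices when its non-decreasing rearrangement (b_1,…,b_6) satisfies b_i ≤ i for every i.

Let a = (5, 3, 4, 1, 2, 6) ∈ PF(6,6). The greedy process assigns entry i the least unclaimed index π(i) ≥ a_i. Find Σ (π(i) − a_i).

Σπ = 21 ({1..6} each once); Σa = 5+3+4+1+2+6 = 21; disp = 21−21 = 0.

0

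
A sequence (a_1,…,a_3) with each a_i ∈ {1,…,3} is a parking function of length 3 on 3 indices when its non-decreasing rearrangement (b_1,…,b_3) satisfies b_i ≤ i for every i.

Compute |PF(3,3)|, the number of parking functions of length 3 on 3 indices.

Count = (3+1−3)·(3+1)^{3−1} = 1 · 16 = 16 (Pollak)
One tuple (2,3,1) → sorted (1,2,3): b_i ≤ i ∀i, a PF.

16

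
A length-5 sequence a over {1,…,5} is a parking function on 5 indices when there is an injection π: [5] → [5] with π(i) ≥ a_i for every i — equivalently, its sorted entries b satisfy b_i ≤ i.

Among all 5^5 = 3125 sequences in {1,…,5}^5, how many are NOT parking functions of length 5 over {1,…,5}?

1829

Count = (5+1−5)·(5+1)^{5−1} = 1×1296 = 1296 (Pollak)
Example (5,4,3,3,5) → sorted (3,3,4,5,5): b_1=3>1, not a PF.
So 3125 − 1296 = 1829 fail.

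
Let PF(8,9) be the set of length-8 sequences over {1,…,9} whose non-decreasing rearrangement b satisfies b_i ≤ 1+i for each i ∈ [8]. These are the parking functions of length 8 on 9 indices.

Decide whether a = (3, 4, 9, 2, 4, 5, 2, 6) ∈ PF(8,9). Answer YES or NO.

Rearranged: b = (2, 2, 3, 4, 4, 5, 6, 9).
  b_1=2 ≤ 2
  b_2=2 ≤ 3
  b_3=3 ≤ 4
  b_4=4 ≤ 5
  b_5=4 ≤ 6
  b_6=5 ≤ 7
  b_7=6 ≤ 8
  b_8=9 ≤ 9
All bounds hold ⇒ YES

YES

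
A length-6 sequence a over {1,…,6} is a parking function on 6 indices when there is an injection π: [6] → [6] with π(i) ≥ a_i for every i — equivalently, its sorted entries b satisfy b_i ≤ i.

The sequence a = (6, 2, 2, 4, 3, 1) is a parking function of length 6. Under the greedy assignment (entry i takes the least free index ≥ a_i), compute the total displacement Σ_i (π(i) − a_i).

Σπ = 21 ({1..6} each once); Σa = 6+2+2+4+3+1 = 18; disp = 21−18 = 3.

3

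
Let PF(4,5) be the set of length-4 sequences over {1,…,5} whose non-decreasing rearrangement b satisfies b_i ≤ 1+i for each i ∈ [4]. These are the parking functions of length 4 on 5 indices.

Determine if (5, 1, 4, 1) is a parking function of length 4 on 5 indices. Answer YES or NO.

Rearranged: b = (1, 1, 4, 5).
  b_1=1 ≤ 2
  b_2=1 ≤ 3
  b_3=4 ≤ 4
  b_4=5 ≤ 5
All bounds hold ⇒ YES

YES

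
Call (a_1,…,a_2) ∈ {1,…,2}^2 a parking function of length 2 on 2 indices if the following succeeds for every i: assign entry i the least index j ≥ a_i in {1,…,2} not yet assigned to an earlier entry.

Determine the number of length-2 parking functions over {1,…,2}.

3

Count = (2−2+1)·(2+1)^(2−1) = 1·3 = 3
Example (1,2) → sorted (1,2): b_i ≤ i ∀i, a PF.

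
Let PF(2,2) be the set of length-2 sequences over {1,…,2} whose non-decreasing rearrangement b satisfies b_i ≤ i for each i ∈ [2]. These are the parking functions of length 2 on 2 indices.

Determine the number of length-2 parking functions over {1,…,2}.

|PF| = 1·3^1 = 1×3 = 3
Example (2,1) → sorted (1,2): b_i ≤ i ∀i, a PF.

3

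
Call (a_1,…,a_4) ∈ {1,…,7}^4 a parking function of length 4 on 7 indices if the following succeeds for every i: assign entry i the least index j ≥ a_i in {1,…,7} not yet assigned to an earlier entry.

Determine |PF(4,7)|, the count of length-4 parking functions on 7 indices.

2048

Count = (8−4)·8^(4−1) = 4 · 512 = 2048 (Pollak)
Example (3,5,5,5) → sorted (3,5,5,5): b_i ≤ 3+i ∀i, a PF.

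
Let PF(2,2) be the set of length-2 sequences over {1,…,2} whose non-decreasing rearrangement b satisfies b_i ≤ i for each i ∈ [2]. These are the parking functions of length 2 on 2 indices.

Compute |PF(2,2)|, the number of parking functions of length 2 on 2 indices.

3

|PF(2,2)| = (3−2)·3^(2−1) = 1·3 = 3 [KW]
One tuple (1,1) → sorted (1,1): b_i ≤ i ∀i, a PF.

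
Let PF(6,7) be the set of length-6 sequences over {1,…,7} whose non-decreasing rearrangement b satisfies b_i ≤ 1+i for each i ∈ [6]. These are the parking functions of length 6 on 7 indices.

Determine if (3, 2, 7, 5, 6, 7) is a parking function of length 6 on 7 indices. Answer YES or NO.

Rearranged: b = (2, 3, 5, 6, 7, 7).
  b_1=2 ≤ 2
  b_2=3 ≤ 3
  b_3=5 > 4
  fails at i=3 ⇒ NO

NO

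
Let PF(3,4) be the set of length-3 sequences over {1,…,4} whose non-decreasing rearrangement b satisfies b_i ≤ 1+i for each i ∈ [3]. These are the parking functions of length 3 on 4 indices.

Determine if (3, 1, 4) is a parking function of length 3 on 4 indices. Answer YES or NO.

YES

Rearranged: b = (1, 3, 4).
  b_1=1 ≤ 2
  b_2=3 ≤ 3
  b_3=4 ≤ 4
All bounds hold ⇒ YES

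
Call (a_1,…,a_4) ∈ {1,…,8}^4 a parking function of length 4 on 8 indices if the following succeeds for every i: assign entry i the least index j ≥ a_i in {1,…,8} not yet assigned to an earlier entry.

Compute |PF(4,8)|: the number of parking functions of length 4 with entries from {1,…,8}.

|PF| = (8−4+1)·(8+1)^(4−1) = 5×729 = 3645 (Pollak)
Check (3,3,4,1) → sorted (1,3,3,4): b_i ≤ 4+i ∀i, a PF.

3645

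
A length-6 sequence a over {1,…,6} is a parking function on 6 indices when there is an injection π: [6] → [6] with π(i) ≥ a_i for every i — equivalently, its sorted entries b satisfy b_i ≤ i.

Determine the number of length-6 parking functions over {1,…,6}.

|PF(6,6)| = (6+1−6)·(6+1)^{6−1} = 1·16807 = 16807
Example (1,3,1,2,4,6) → sorted (1,1,2,3,4,6): b_i ≤ i ∀i, a PF.

16807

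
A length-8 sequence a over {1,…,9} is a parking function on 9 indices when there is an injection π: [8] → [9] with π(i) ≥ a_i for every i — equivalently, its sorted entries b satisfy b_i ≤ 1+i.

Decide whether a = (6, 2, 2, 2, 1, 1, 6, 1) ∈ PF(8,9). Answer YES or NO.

YES

Sorted: b = (1, 1, 1, 2, 2, 2, 6, 6).
  b_1=1 ≤ 2
  b_2=1 ≤ 3
  b_3=1 ≤ 4
  b_4=2 ≤ 5
  b_5=2 ≤ 6
  b_6=2 ≤ 7
  b_7=6 ≤ 8
  b_8=6 ≤ 9
All bounds hold ⇒ YES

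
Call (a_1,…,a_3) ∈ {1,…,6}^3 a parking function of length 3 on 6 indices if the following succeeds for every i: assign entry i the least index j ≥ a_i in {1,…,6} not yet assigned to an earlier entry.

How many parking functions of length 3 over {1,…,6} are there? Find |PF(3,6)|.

|PF(3,6)| = (7−3)·7^(3−1) = 4·49 = 196
Check (1,3,2) → sorted (1,2,3): b_i ≤ 3+i ∀i, a PF.

196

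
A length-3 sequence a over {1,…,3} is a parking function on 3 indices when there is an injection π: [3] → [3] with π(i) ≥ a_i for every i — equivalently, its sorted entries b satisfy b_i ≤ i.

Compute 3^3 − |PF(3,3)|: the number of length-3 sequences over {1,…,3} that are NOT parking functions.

11

#PF = 1·4^2 = 1×16 = 16
One tuple (2,2,2) → sorted (2,2,2): b_1=2>1, not a PF.
3^3 − 16 = 27 − 16 = 11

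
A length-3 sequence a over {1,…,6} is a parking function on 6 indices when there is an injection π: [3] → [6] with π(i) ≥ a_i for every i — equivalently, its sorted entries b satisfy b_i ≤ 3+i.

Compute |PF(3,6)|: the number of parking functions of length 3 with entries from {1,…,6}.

196

|PF| = 4·7^2 = 4·49 = 196 (Pollak)
One tuple (1,3,3) → sorted (1,3,3): b_i ≤ 3+i ∀i, a PF.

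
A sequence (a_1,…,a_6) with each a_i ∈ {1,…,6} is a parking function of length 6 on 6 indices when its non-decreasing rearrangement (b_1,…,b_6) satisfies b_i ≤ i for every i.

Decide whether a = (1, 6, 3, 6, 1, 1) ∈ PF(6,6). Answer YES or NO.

NO

Rearranged: b = (1, 1, 1, 3, 6, 6).
  b_1=1 ≤ 1
  b_2=1 ≤ 2
  b_3=1 ≤ 3
  b_4=3 ≤ 4
  b_5=6 > 5
  fails at i=5 ⇒ NO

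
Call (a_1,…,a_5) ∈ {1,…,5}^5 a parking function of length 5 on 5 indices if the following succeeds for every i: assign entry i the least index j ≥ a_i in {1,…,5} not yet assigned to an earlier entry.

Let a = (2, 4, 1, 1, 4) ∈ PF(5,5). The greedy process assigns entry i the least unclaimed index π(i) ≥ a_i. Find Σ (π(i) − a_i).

3

Σπ = 15 ({1..5} each once); Σa = 2+4+1+1+4 = 12; disp = 15−12 = 3.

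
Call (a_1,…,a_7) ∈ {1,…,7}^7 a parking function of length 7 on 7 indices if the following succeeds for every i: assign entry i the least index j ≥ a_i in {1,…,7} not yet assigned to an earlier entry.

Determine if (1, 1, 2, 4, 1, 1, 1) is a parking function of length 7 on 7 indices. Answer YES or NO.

YES

Rearranged: b = (1, 1, 1, 1, 1, 2, 4).
  b_1=1 ≤ 1
  b_2=1 ≤ 2
  b_3=1 ≤ 3
  b_4=1 ≤ 4
  b_5=1 ≤ 5
  b_6=2 ≤ 6
  b_7=4 ≤ 7
All bounds hold ⇒ YES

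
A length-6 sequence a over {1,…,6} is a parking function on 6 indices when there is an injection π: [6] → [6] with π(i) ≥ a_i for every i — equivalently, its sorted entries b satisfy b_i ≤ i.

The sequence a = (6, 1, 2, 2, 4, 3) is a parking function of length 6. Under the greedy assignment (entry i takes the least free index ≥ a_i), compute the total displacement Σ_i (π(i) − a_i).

3

Σπ = 21 ({1..6} each once); Σa = 6+1+2+2+4+3 = 18; disp = 21−18 = 3.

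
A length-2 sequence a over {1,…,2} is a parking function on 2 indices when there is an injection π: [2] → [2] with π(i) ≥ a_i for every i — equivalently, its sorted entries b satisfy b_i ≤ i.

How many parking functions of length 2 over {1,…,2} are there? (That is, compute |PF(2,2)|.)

Count = (2+1−2)·(2+1)^{2−1} = 1×3 = 3 (Pollak)
Example (2,1) → sorted (1,2): b_i ≤ i ∀i, a PF.

3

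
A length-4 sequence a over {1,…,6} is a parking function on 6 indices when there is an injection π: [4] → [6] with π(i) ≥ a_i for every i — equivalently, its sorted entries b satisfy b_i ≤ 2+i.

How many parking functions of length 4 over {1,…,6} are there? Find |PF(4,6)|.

Count = (6+1−4)·(6+1)^{4−1} = 3·343 = 1029 (Konheim–Weiss)
One tuple (2,4,5,1) → sorted (1,2,4,5): b_i ≤ 2+i ∀i, a PF.

1029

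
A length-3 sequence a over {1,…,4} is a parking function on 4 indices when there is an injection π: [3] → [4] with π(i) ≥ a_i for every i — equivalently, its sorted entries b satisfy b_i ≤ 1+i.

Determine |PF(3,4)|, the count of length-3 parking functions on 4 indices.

|PF(3,4)| = (5−3)·5^(3−1) = 2·25 = 50 (Konheim–Weiss)
One tuple (3,1,3) → sorted (1,3,3): b_i ≤ 1+i ∀i, a PF.

50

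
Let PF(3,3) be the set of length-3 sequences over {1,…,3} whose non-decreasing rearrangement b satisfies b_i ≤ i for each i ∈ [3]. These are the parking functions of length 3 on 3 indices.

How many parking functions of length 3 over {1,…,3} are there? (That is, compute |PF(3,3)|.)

|PF(3,3)| = 1·4^2 = 1 · 16 = 16 [KW]
One tuple (2,1,3) → sorted (1,2,3): b_i ≤ i ∀i, a PF.

16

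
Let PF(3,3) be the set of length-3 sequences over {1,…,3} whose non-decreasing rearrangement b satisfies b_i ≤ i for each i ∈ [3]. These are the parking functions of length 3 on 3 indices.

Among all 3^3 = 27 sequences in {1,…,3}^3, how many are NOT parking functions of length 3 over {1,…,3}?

11

#PF = 1·4^2 = 1 · 16 = 16 [KW]
One tuple (3,1,3) → sorted (1,3,3): b_2=3>2, not a PF.
Total 27; non-PF = 27−16 = 11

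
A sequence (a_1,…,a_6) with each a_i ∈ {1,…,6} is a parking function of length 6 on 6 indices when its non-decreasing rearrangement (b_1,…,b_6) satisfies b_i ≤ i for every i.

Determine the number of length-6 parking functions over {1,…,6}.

#PF = (7−6)·7^(6−1) = 1×16807 = 16807 (Konheim–Weiss)
E.g. (1,6,4,1,4,3) → sorted (1,1,3,4,4,6): b_i ≤ i ∀i, a PF.

16807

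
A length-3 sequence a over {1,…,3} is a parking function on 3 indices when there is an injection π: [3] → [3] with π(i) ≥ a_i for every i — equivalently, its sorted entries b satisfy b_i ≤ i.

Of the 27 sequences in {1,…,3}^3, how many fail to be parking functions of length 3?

11

Count = (4−3)·4^(3−1) = 1×16 = 16 (Pollak)
Check (3,3,1) → sorted (1,3,3): b_2=3>2, not a PF.
Total 27; non-PF = 27−16 = 11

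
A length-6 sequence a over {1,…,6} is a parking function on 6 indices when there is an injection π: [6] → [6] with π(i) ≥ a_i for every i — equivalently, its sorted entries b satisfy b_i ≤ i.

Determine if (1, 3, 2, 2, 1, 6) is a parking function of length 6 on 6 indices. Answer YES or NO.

YES

Sorted: b = (1, 1, 2, 2, 3, 6).
  b_1=1 ≤ 1
  b_2=1 ≤ 2
  b_3=2 ≤ 3
  b_4=2 ≤ 4
  b_5=3 ≤ 5
  b_6=6 ≤ 6
All bounds hold ⇒ YES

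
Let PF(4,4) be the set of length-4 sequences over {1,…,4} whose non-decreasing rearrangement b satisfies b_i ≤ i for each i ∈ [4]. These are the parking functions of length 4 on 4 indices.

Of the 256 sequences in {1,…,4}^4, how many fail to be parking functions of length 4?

131

#PF = (4+1−4)·(4+1)^{4−1} = 1·125 = 125 (Konheim–Weiss)
Example (3,2,3,3) → sorted (2,3,3,3): b_1=2>1, not a PF.
Total 256; non-PF = 256−125 = 131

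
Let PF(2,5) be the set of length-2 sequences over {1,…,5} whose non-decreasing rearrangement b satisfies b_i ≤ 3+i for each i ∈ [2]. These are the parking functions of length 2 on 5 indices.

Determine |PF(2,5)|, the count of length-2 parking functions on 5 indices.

24

Count = (5−2+1)·(5+1)^(2−1) = 4·6 = 24 (Konheim–Weiss)
Check (2,5) → sorted (2,5): b_i ≤ 3+i ∀i, a PF.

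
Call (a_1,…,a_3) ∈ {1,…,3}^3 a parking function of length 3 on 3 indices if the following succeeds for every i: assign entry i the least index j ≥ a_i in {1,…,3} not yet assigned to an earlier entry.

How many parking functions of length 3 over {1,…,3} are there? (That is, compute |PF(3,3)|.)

Count = 1·4^2 = 1×16 = 16 (Konheim–Weiss)
E.g. (2,1,3) → sorted (1,2,3): b_i ≤ i ∀i, a PF.

16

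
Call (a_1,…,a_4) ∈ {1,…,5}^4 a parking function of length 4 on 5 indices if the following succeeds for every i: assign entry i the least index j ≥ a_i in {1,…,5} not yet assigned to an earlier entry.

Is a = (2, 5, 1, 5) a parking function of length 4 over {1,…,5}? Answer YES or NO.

Order a: b = (1, 2, 5, 5).
  b_1=1 ≤ 2
  b_2=2 ≤ 3
  b_3=5 > 4
  fails at i=3 ⇒ NO

NO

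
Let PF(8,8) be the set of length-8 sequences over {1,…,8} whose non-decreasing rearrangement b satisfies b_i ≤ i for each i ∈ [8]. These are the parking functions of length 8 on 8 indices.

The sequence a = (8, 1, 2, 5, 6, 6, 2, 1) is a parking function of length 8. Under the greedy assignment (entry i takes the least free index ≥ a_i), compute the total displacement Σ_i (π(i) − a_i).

5

Σπ = 8·9/2 = 36 (π permutes [8]); Σa = 8+1+2+5+6+6+2+1 = 31; disp = 36−31 = 5.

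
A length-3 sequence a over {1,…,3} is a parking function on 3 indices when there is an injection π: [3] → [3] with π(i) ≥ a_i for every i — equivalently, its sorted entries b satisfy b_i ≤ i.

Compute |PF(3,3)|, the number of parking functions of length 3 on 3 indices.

16

#PF = (4−3)·4^(3−1) = 1 · 16 = 16 (Pollak)
E.g. (3,1,2) → sorted (1,2,3): b_i ≤ i ∀i, a PF.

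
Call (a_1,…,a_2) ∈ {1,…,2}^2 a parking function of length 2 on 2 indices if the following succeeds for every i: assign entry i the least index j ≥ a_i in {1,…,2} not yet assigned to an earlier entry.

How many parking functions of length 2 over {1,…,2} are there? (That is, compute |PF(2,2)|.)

|PF| = 1·3^1 = 1·3 = 3 [KW]
Example (1,1) → sorted (1,1): b_i ≤ i ∀i, a PF.

3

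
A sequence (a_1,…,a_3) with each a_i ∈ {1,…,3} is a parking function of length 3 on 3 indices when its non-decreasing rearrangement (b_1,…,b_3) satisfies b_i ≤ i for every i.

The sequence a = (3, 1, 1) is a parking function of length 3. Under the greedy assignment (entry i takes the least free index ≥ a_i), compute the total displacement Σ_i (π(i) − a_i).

Σπ = 3·4/2 = 6 (π permutes [3]); Σa = 3+1+1 = 5; disp = 6−5 = 1.

1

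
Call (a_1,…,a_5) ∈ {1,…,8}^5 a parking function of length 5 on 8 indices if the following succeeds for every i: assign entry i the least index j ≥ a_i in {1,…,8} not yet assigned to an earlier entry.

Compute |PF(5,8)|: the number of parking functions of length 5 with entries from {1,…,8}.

#PF = 4·9^4 = 4·6561 = 26244 (Pollak)
Example (6,6,7,1,3) → sorted (1,3,6,6,7): b_i ≤ 3+i ∀i, a PF.

26244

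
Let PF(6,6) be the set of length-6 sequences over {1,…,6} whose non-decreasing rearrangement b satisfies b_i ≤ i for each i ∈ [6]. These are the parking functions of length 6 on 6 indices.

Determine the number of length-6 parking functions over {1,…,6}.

16807

|PF(6,6)| = (7−6)·7^(6−1) = 1×16807 = 16807 (Konheim–Weiss)
One tuple (1,3,1,3,2,6) → sorted (1,1,2,3,3,6): b_i ≤ i ∀i, a PF.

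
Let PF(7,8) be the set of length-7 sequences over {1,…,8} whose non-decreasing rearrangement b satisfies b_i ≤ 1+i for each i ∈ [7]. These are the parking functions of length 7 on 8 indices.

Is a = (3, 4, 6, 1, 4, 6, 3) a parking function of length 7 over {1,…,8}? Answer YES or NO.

YES

Rearranged: b = (1, 3, 3, 4, 4, 6, 6).
  b_1=1 ≤ 2
  b_2=3 ≤ 3
  b_3=3 ≤ 4
  b_4=4 ≤ 5
  b_5=4 ≤ 6
  b_6=6 ≤ 7
  b_7=6 ≤ 8
All bounds hold ⇒ YES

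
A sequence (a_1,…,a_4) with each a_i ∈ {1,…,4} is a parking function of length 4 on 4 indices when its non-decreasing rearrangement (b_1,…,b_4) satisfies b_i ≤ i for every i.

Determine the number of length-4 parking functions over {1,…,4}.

125

#PF = (4−4+1)·(4+1)^(4−1) = 1×125 = 125 (Konheim–Weiss)
Example (4,2,2,1) → sorted (1,2,2,4): b_i ≤ i ∀i, a PF.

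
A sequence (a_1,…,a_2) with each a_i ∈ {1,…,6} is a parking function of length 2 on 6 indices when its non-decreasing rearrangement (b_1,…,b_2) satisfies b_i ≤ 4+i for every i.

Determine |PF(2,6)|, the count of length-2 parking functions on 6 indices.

|PF| = (6+1−2)·(6+1)^{2−1} = 5×7 = 35 [KW]
Check (6,2) → sorted (2,6): b_i ≤ 4+i ∀i, a PF.

35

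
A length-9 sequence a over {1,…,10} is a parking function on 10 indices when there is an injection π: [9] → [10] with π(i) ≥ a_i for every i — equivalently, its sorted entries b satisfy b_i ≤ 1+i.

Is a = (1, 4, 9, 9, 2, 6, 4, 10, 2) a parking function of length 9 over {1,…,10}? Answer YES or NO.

NO

Sorted: b = (1, 2, 2, 4, 4, 6, 9, 9, 10).
  b_1=1 ≤ 2
  b_2=2 ≤ 3
  b_3=2 ≤ 4
  b_4=4 ≤ 5
  b_5=4 ≤ 6
  b_6=6 ≤ 7
  b_7=9 > 8
  fails at i=7 ⇒ NO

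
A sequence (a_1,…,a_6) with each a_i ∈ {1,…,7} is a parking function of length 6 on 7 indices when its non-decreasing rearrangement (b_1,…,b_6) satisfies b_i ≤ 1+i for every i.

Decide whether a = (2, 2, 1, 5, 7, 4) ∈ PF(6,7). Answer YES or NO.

Order a: b = (1, 2, 2, 4, 5, 7).
  b_1=1 ≤ 2
  b_2=2 ≤ 3
  b_3=2 ≤ 4
  b_4=4 ≤ 5
  b_5=5 ≤ 6
  b_6=7 ≤ 7
All bounds hold ⇒ YES

YES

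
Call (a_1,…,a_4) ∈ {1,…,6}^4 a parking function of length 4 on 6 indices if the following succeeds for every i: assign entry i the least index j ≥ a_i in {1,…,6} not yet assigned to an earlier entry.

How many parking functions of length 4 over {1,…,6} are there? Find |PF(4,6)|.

|PF| = (6−4+1)·(6+1)^(4−1) = 3×343 = 1029 (Konheim–Weiss)
Check (5,4,6,3) → sorted (3,4,5,6): b_i ≤ 2+i ∀i, a PF.

1029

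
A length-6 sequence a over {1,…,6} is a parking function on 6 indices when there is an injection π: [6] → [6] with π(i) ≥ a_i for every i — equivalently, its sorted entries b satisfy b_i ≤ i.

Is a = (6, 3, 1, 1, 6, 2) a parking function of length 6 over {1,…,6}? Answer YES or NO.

Rearranged: b = (1, 1, 2, 3, 6, 6).
  b_1=1 ≤ 1
  b_2=1 ≤ 2
  b_3=2 ≤ 3
  b_4=3 ≤ 4
  b_5=6 > 5
  fails at i=5 ⇒ NO

NO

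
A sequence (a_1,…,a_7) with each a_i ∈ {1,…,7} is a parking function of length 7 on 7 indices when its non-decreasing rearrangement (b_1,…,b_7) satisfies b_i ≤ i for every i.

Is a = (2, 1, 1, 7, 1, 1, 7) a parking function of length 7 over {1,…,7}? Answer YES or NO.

Sorted: b = (1, 1, 1, 1, 2, 7, 7).
  b_1=1 ≤ 1
  b_2=1 ≤ 2
  b_3=1 ≤ 3
  b_4=1 ≤ 4
  b_5=2 ≤ 5
  b_6=7 > 6
  fails at i=6 ⇒ NO

NO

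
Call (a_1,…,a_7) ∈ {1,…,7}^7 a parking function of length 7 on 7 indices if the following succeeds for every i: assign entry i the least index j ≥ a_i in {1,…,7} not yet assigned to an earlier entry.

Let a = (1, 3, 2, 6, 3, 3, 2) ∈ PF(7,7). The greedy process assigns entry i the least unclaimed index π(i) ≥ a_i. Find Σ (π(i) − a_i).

8

Σπ = 28 ({1..7} each once); Σa = 1+3+2+6+3+3+2 = 20; disp = 28−20 = 8.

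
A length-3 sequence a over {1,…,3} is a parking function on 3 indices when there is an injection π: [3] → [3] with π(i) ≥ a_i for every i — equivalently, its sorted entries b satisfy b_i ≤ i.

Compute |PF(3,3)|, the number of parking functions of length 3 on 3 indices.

16

Count = (3+1−3)·(3+1)^{3−1} = 1·16 = 16
E.g. (2,1,3) → sorted (1,2,3): b_i ≤ i ∀i, a PF.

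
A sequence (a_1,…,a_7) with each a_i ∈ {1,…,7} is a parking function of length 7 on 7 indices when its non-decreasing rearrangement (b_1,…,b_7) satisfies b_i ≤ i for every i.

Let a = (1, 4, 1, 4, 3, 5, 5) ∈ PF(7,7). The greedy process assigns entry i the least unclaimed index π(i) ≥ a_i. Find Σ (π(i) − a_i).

Σπ = 28 ({1..7} each once); Σa = 1+4+1+4+3+5+5 = 23; disp = 28−23 = 5.

5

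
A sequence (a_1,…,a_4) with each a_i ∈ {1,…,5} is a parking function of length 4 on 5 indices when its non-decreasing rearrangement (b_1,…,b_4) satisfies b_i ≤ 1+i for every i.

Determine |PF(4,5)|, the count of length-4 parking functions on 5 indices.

432

#PF = (5+1−4)·(5+1)^{4−1} = 2·216 = 432 (Konheim–Weiss)
Example (3,3,2,5) → sorted (2,3,3,5): b_i ≤ 1+i ∀i, a PF.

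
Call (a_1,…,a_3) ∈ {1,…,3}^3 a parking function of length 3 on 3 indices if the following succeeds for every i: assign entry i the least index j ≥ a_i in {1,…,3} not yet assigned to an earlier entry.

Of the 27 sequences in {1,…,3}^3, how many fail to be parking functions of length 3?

|PF(3,3)| = (3−3+1)·(3+1)^(3−1) = 1×16 = 16 (Konheim–Weiss)
Example (3,1,3) → sorted (1,3,3): b_2=3>2, not a PF.
3^3 − 16 = 27 − 16 = 11

11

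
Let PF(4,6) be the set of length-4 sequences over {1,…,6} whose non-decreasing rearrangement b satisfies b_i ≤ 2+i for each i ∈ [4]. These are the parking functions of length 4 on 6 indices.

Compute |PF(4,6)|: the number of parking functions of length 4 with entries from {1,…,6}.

1029

Count = 3·7^3 = 3×343 = 1029
Example (4,2,5,2) → sorted (2,2,4,5): b_i ≤ 2+i ∀i, a PF.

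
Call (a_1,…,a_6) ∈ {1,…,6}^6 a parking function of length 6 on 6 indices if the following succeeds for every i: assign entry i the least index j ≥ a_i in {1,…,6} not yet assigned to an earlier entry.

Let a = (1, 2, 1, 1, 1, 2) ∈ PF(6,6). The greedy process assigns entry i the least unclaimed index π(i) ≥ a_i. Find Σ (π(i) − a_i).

Σπ = 21 ({1..6} each once); Σa = 1+2+1+1+1+2 = 8; disp = 21−8 = 13.

13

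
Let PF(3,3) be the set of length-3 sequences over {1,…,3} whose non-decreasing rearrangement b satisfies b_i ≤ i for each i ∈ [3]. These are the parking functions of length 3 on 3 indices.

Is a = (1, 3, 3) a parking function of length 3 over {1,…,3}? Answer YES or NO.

NO

Sorted: b = (1, 3, 3).
  b_1=1 ≤ 1
  b_2=3 > 2
  fails at i=2 ⇒ NO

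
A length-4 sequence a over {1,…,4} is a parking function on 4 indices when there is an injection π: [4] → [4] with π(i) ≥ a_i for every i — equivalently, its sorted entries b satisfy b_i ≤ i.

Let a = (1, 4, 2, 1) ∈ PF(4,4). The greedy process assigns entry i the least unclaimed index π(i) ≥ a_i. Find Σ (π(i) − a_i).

2

Σπ = 4·5/2 = 10 (π permutes [4]); Σa = 1+4+2+1 = 8; disp = 10−8 = 2.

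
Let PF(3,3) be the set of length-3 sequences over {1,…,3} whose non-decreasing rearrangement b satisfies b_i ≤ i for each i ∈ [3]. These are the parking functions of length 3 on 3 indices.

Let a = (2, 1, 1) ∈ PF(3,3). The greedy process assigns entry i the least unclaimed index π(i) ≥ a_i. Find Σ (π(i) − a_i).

2

Σπ(i) = 1+…+3 = 6; Σa = 2+1+1 = 4; disp = 6−4 = 2.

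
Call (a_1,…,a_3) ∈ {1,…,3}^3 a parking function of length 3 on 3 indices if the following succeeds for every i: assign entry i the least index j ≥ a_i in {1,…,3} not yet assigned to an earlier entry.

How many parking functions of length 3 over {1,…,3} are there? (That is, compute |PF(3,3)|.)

16

|PF| = (3−3+1)·(3+1)^(3−1) = 1×16 = 16 [KW]
Example (3,2,1) → sorted (1,2,3): b_i ≤ i ∀i, a PF.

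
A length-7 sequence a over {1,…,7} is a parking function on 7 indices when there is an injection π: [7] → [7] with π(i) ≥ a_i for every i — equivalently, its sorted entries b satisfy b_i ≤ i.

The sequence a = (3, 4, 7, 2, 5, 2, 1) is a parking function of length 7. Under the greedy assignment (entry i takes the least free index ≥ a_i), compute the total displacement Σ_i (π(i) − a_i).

4

Σπ = 7·8/2 = 28 (π permutes [7]); Σa = 3+4+7+2+5+2+1 = 24; disp = 28−24 = 4.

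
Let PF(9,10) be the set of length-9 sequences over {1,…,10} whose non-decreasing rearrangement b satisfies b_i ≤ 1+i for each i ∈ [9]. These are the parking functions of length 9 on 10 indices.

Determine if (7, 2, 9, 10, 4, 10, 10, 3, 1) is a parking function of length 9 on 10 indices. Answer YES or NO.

Rearranged: b = (1, 2, 3, 4, 7, 9, 10, 10, 10).
  b_1=1 ≤ 2
  b_2=2 ≤ 3
  b_3=3 ≤ 4
  b_4=4 ≤ 5
  b_5=7 > 6
  fails at i=5 ⇒ NO

NO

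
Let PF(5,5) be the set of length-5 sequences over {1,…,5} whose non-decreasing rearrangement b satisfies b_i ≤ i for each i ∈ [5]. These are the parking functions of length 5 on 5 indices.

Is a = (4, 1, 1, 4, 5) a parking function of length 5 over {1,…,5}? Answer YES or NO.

Order a: b = (1, 1, 4, 4, 5).
  b_1=1 ≤ 1
  b_2=1 ≤ 2
  b_3=4 > 3
  fails at i=3 ⇒ NO

NO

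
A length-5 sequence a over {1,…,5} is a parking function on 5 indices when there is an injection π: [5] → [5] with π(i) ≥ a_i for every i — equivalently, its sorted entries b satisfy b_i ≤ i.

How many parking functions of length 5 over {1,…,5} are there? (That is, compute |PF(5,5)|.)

#PF = (6−5)·6^(5−1) = 1×1296 = 1296 (Pollak)
E.g. (4,4,1,1,2) → sorted (1,1,2,4,4): b_i ≤ i ∀i, a PF.

1296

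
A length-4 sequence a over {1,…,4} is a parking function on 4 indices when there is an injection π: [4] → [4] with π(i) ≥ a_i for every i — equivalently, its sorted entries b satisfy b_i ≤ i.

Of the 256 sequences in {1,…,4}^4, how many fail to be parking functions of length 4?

|PF(4,4)| = (4+1−4)·(4+1)^{4−1} = 1·125 = 125
E.g. (3,4,3,3) → sorted (3,3,3,4): b_1=3>1, not a PF.
Total 256; non-PF = 256−125 = 131

131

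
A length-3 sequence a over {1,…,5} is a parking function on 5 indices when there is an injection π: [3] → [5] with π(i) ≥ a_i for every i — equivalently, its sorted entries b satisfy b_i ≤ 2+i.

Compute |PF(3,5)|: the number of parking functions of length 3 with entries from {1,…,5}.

108

|PF(3,5)| = (6−3)·6^(3−1) = 3×36 = 108 [KW]
One tuple (3,2,4) → sorted (2,3,4): b_i ≤ 2+i ∀i, a PF.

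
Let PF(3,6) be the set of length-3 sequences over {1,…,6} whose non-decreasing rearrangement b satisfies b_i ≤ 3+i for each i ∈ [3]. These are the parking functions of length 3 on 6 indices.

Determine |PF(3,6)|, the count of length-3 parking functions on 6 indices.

196

|PF(3,6)| = 4·7^2 = 4·49 = 196 (Konheim–Weiss)
E.g. (6,3,5) → sorted (3,5,6): b_i ≤ 3+i ∀i, a PF.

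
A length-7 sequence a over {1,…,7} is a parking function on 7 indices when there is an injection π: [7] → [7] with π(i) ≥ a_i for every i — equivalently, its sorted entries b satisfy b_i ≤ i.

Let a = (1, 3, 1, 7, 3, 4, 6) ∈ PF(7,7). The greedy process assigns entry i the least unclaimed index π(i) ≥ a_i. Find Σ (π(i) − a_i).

Σπ = 7·8/2 = 28 (π permutes [7]); Σa = 1+3+1+7+3+4+6 = 25; disp = 28−25 = 3.

3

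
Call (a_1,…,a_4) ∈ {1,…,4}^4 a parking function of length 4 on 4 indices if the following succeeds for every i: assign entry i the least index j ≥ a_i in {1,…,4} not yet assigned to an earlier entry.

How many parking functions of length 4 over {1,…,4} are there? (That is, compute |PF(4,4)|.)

125

|PF(4,4)| = 1·5^3 = 1·125 = 125 [KW]
E.g. (1,1,4,3) → sorted (1,1,3,4): b_i ≤ i ∀i, a PF.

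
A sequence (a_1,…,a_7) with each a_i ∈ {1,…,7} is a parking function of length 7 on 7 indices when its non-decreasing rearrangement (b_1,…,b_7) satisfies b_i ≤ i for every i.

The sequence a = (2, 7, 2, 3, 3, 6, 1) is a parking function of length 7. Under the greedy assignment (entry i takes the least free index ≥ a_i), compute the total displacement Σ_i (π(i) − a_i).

4

Σπ = 7·8/2 = 28 (π permutes [7]); Σa = 2+7+2+3+3+6+1 = 24; disp = 28−24 = 4.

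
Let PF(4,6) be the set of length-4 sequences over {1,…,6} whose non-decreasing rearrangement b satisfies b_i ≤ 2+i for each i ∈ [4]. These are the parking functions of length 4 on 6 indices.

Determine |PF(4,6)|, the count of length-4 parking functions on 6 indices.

1029

|PF| = (7−4)·7^(4−1) = 3 · 343 = 1029
One tuple (1,3,1,6) → sorted (1,1,3,6): b_i ≤ 2+i ∀i, a PF.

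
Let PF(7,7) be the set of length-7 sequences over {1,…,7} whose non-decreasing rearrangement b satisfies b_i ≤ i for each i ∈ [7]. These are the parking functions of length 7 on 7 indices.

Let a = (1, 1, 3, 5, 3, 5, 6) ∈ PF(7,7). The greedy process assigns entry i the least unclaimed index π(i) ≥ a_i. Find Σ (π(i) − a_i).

Σπ = 7·8/2 = 28 (π permutes [7]); Σa = 1+1+3+5+3+5+6 = 24; disp = 28−24 = 4.

4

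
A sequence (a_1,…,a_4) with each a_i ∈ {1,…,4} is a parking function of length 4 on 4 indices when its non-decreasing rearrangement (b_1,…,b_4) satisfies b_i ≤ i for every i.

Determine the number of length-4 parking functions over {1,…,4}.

|PF| = (5−4)·5^(4−1) = 1 · 125 = 125
Example (1,2,2,4) → sorted (1,2,2,4): b_i ≤ i ∀i, a PF.

125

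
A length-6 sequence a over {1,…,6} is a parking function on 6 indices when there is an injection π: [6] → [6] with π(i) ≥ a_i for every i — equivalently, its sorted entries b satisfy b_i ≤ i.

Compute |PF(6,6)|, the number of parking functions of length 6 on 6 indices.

16807

Count = (6+1−6)·(6+1)^{6−1} = 1·16807 = 16807 (Konheim–Weiss)
Example (4,2,2,1,6,2) → sorted (1,2,2,2,4,6): b_i ≤ i ∀i, a PF.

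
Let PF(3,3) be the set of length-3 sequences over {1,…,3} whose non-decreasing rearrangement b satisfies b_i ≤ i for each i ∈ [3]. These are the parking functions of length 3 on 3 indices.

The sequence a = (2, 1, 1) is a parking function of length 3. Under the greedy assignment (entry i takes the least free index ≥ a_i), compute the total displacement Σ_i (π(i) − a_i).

2

Σπ(i) = 1+…+3 = 6; Σa = 2+1+1 = 4; disp = 6−4 = 2.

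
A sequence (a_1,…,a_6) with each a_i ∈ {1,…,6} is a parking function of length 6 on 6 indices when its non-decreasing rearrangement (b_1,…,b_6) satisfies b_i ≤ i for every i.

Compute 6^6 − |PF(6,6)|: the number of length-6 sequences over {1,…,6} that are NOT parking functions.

29849

|PF(6,6)| = (7−6)·7^(6−1) = 1·16807 = 16807
E.g. (6,6,4,5,4,2) → sorted (2,4,4,5,6,6): b_1=2>1, not a PF.
So 46656 − 16807 = 29849 fail.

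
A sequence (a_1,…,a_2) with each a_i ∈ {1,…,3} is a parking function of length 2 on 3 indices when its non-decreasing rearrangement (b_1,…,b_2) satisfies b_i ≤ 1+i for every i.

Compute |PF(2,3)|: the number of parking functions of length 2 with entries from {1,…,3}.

Count = 2·4^1 = 2·4 = 8
Example (1,2) → sorted (1,2): b_i ≤ 1+i ∀i, a PF.

8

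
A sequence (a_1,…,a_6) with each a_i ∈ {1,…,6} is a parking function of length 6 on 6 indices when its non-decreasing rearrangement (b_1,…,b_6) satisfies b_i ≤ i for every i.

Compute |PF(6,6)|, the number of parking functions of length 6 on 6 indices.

16807

|PF| = (6−6+1)·(6+1)^(6−1) = 1×16807 = 16807 (Konheim–Weiss)
E.g. (4,1,4,2,3,2) → sorted (1,2,2,3,4,4): b_i ≤ i ∀i, a PF.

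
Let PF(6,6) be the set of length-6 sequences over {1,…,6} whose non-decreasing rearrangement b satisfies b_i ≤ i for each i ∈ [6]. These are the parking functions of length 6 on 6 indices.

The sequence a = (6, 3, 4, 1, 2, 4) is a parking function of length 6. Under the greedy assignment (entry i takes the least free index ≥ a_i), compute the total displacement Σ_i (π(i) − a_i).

1

Σπ = 6·7/2 = 21 (π permutes [6]); Σa = 6+3+4+1+2+4 = 20; disp = 21−20 = 1.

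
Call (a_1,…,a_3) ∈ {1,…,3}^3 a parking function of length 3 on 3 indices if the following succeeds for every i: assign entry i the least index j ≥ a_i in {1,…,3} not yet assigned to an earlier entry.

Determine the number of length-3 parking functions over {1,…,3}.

16

#PF = (3+1−3)·(3+1)^{3−1} = 1·16 = 16 (Pollak)
Example (2,1,1) → sorted (1,1,2): b_i ≤ i ∀i, a PF.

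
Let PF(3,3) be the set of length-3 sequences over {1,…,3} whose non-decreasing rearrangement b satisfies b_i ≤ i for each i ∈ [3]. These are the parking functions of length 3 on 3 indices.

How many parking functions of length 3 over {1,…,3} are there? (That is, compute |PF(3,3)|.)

16

|PF| = 1·4^2 = 1 · 16 = 16
One tuple (2,1,1) → sorted (1,1,2): b_i ≤ i ∀i, a PF.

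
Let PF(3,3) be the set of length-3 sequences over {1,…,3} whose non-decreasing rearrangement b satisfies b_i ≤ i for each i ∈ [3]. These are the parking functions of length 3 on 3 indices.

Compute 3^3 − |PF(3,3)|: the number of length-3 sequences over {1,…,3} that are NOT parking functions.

#PF = (3+1−3)·(3+1)^{3−1} = 1×16 = 16
One tuple (2,3,3) → sorted (2,3,3): b_1=2>1, not a PF.
3^3 − 16 = 27 − 16 = 11

11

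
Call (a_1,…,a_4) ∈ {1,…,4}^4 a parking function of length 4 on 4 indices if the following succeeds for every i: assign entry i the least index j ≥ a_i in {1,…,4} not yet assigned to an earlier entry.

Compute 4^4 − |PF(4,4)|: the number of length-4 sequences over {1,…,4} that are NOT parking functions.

131

Count = 1·5^3 = 1 · 125 = 125 (Konheim–Weiss)
One tuple (3,1,4,4) → sorted (1,3,4,4): b_2=3>2, not a PF.
Total 256; non-PF = 256−125 = 131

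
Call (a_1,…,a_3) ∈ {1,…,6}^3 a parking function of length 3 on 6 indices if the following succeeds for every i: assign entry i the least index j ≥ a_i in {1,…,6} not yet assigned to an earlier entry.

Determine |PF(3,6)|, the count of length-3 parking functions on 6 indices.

|PF| = (7−3)·7^(3−1) = 4·49 = 196 (Pollak)
E.g. (2,1,1) → sorted (1,1,2): b_i ≤ 3+i ∀i, a PF.

196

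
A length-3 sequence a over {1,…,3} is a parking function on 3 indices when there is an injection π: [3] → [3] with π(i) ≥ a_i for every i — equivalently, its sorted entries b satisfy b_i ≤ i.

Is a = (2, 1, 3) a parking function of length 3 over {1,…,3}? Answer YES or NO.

YES

Rearranged: b = (1, 2, 3).
  b_1=1 ≤ 1
  b_2=2 ≤ 2
  b_3=3 ≤ 3
All bounds hold ⇒ YES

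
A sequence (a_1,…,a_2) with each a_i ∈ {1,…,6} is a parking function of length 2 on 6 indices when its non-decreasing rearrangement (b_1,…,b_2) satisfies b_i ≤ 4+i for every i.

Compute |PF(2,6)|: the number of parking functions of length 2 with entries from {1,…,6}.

Count = 5·7^1 = 5×7 = 35 (Pollak)
Example (5,3) → sorted (3,5): b_i ≤ 4+i ∀i, a PF.

35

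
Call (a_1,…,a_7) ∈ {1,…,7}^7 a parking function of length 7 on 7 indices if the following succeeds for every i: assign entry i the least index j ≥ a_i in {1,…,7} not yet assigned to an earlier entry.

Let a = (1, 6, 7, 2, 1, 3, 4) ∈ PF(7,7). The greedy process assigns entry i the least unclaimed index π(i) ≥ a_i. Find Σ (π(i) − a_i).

Σπ(i) = 1+…+7 = 28; Σa = 1+6+7+2+1+3+4 = 24; disp = 28−24 = 4.

4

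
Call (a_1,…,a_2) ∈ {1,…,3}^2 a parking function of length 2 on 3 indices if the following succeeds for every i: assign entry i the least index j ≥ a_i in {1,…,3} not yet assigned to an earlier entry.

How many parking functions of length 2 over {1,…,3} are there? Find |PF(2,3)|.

#PF = (3+1−2)·(3+1)^{2−1} = 2·4 = 8 [KW]
Example (2,2) → sorted (2,2): b_i ≤ 1+i ∀i, a PF.

8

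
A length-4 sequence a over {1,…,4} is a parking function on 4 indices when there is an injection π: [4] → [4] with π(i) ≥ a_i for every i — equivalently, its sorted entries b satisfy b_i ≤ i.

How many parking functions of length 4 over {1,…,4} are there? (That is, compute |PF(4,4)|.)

|PF(4,4)| = (5−4)·5^(4−1) = 1 · 125 = 125 (Pollak)
Check (1,1,2,1) → sorted (1,1,1,2): b_i ≤ i ∀i, a PF.

125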